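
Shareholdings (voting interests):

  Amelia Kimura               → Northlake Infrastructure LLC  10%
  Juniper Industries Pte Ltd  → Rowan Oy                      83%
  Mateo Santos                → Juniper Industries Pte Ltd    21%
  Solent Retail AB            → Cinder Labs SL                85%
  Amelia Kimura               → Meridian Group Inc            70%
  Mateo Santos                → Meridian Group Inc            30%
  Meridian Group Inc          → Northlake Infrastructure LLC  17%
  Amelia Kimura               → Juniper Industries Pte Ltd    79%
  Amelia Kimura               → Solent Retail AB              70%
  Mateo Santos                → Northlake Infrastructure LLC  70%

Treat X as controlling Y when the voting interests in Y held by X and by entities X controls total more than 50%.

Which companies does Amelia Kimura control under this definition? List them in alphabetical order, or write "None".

Amelia holds 79% of Juniper, so Amelia controls Juniper.
Amelia holds 70% of Meridian, so Amelia controls Meridian.
Amelia holds 70% of Solent, so Amelia controls Solent.
Solent holds 85% of Cinder, so Amelia controls Cinder.
Juniper holds 83% of Rowan, so Amelia controls Rowan.
No other company's threshold is met.

Cinder Labs SL, Juniper Industries Pte Ltd, Meridian Group Inc, Rowan Oy, Solent Retail AB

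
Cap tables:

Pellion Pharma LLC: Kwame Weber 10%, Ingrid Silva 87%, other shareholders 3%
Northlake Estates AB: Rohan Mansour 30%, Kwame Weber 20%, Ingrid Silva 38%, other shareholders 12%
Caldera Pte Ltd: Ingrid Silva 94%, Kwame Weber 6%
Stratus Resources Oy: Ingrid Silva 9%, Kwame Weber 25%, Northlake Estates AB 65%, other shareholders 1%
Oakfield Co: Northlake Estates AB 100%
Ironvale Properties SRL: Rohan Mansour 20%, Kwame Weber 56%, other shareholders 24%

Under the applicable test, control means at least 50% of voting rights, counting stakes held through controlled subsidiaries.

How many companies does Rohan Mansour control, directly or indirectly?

Rohan's largest direct stake is 30% in Northlake, which does not meet the threshold.
Rohan controls 0 companies.

0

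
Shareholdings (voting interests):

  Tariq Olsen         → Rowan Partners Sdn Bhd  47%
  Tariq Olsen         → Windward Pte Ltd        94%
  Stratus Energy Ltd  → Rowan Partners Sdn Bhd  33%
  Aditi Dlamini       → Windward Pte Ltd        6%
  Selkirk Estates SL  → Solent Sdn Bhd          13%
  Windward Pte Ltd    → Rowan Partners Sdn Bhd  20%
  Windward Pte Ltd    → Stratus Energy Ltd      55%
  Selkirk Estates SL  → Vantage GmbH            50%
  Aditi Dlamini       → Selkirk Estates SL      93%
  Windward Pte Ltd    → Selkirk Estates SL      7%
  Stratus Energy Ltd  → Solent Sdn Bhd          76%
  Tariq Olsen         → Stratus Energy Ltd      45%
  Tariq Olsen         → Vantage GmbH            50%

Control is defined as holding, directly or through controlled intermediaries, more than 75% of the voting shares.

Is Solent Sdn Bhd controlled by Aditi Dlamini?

No

Aditi holds 93% of Selkirk, so Aditi controls Selkirk.
In Solent, Aditi's side holds only 13%, not > 75%.
So Aditi does not control Solent.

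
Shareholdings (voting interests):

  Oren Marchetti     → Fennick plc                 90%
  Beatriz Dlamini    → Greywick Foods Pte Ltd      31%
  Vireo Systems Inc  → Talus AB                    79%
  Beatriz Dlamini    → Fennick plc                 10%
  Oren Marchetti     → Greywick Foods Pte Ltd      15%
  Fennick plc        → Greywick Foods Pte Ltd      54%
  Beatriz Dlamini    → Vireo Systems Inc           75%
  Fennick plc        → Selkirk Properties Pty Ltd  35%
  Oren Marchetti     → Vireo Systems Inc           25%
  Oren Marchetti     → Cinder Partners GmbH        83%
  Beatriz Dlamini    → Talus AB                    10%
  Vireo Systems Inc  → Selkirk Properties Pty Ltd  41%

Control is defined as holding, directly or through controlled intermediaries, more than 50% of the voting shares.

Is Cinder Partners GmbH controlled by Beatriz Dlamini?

Beatriz holds 75% of Vireo, so Beatriz controls Vireo.
Beatriz and Vireo together hold 10% + 79% = 89% of Talus, so Beatriz controls Talus.
Neither Beatriz nor any entity Beatriz controls holds any voting interest in Cinder.
So Beatriz does not control Cinder.

No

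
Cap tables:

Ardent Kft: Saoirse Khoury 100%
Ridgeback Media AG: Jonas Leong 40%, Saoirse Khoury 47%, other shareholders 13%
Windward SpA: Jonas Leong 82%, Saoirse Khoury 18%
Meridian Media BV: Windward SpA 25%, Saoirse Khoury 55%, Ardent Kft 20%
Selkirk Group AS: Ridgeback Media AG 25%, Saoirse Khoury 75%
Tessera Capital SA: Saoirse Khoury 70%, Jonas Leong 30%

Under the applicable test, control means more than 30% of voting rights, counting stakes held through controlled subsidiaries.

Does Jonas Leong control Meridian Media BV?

No

Jonas holds 40% of Ridgeback, so Jonas controls Ridgeback.
Jonas holds 82% of Windward, so Jonas controls Windward.
In Meridian, Jonas's side holds only 25%, not > 30%.
So Jonas does not control Meridian.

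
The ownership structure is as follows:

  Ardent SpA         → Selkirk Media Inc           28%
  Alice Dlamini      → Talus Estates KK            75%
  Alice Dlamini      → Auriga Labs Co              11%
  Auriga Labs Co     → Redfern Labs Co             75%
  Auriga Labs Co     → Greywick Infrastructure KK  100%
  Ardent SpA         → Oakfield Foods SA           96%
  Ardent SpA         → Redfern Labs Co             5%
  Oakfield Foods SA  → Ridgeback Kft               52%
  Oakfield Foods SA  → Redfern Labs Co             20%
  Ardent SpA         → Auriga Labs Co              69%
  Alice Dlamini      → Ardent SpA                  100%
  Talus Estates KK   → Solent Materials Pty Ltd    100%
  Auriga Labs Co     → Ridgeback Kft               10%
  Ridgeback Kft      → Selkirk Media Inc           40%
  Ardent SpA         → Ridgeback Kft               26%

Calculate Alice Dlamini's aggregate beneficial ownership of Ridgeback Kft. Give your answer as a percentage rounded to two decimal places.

83.92%

Alice reaches Ridgeback along 4 paths.
Via Ardent: 100% × 26% = 26%.
Via Auriga: 11% × 10% = 1.1%.
Via Ardent → Auriga: 100% × 69% × 10% = 6.9%.
Via Ardent → Oakfield: 100% × 96% × 52% = 49.92%.
Total: 26% + 1.1% + 6.9% + 49.92% = 83.92%.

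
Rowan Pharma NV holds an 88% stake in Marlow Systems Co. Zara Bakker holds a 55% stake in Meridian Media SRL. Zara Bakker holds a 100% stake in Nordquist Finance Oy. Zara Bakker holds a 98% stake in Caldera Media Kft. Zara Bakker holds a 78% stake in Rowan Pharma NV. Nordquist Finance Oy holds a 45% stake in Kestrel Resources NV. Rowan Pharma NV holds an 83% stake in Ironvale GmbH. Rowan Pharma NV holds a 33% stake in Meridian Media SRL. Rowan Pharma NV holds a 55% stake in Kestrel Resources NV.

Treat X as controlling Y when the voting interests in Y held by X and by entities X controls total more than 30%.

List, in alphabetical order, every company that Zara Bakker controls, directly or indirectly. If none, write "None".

Caldera Media Kft, Ironvale GmbH, Kestrel Resources NV, Marlow Systems Co, Meridian Media SRL, Nordquist Finance Oy, Rowan Pharma NV

Zara holds 78% of Rowan, so Zara controls Rowan.
Zara holds 100% of Nordquist, so Zara controls Nordquist.
Zara and Rowan together hold 55% + 33% = 88% of Meridian, so Zara controls Meridian.
Nordquist and Rowan together hold 45% + 55% = 100% of Kestrel, so Zara controls Kestrel.
Zara holds 98% of Caldera, so Zara controls Caldera.
Rowan holds 88% of Marlow, so Zara controls Marlow.
Rowan holds 83% of Ironvale, so Zara controls Ironvale.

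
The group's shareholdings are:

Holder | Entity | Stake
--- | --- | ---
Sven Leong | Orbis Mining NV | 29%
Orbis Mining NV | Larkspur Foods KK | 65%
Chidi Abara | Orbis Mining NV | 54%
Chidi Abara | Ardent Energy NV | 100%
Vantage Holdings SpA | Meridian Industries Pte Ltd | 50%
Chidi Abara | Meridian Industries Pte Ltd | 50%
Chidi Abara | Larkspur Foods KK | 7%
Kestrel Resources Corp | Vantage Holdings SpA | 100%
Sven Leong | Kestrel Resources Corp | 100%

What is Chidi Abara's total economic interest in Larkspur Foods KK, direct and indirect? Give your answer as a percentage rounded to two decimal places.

42.10%

Chidi reaches Larkspur along 2 paths.
Via Orbis: 54% × 65% = 35.1%.
Direct stake: 7% = 7%.
Total: 35.1% + 7% = 42.1%.
Rounded: 42.10%.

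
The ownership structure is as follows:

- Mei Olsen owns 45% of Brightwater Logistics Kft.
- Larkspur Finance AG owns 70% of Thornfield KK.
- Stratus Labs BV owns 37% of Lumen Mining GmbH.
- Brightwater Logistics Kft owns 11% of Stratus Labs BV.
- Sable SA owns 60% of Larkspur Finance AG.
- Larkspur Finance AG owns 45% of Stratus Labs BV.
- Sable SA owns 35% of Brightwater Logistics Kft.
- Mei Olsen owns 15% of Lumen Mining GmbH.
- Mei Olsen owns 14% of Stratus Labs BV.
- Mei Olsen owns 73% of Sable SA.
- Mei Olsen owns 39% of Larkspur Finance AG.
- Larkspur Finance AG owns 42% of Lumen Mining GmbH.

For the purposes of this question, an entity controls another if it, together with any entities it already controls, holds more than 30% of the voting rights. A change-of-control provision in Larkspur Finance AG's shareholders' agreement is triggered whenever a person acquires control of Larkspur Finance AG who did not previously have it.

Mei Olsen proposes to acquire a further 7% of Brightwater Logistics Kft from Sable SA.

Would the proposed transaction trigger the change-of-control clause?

No

The purchase adds only to Mei's holdings (Sable's stake shrinks), so Mei is the only person who could newly come to control Larkspur.
Mei holds 73% of Sable, so Mei controls Sable.
Mei and Sable together hold 39% + 60% = 99% of Larkspur, so Mei controls Larkspur.
So Mei already controls Larkspur before the transaction.
After the purchase, Mei's direct stake in Brightwater rises to 45% + 7% = 52%, and Sable's stake falls to 28%.
Mei controlled Larkspur already, so this is not a new person acquiring control; every other person's position is unchanged or reduced.
No new person acquires control, so the clause is not triggered.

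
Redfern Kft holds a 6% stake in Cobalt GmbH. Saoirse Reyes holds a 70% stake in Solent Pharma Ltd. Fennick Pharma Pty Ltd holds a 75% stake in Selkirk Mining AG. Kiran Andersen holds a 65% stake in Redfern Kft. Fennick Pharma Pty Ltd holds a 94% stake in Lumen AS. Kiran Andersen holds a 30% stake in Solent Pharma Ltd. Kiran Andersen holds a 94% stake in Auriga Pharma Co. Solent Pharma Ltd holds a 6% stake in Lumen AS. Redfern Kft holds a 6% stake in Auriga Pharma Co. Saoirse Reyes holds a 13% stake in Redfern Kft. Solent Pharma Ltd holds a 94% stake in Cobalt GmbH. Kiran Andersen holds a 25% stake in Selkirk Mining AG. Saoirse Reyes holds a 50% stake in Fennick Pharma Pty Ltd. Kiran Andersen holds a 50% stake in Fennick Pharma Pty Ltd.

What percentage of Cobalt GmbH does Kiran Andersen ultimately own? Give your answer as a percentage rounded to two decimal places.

Kiran reaches Cobalt along 2 paths.
Via Solent: 30% × 94% = 28.2%.
Via Redfern: 65% × 6% = 3.9%.
Total: 28.2% + 3.9% = 32.1%.
Rounded: 32.10%.

32.10%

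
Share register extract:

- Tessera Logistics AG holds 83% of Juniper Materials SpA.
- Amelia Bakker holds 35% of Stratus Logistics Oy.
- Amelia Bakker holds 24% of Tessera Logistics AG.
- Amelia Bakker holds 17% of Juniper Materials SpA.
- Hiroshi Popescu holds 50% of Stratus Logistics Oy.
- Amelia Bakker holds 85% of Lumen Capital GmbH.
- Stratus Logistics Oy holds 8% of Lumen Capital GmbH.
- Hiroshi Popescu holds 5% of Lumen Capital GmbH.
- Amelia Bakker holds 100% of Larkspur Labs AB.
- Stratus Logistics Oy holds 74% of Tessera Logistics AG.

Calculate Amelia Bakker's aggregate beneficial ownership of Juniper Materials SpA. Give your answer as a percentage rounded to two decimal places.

Amelia reaches Juniper along 3 paths.
Direct stake: 17% = 17%.
Via Tessera: 24% × 83% = 19.92%.
Via Stratus → Tessera: 35% × 74% × 83% = 21.497%.
Total: 17% + 19.92% + 21.497% = 58.417%.
Rounded: 58.42%.

58.42%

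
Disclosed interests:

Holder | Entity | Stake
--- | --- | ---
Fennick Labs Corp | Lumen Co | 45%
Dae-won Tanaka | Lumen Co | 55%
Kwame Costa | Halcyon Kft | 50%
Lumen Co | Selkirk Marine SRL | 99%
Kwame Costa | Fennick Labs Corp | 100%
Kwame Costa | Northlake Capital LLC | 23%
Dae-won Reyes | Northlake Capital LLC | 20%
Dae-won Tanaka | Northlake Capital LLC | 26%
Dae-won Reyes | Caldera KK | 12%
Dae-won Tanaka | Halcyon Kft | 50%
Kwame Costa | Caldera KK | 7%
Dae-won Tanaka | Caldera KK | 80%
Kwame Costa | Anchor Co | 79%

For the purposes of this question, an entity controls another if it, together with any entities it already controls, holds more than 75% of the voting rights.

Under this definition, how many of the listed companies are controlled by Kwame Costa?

2

Kwame holds 100% of Fennick, so Kwame controls Fennick.
Kwame holds 79% of Anchor, so Kwame controls Anchor.
No other company's threshold is met.
Kwame controls 2 companies.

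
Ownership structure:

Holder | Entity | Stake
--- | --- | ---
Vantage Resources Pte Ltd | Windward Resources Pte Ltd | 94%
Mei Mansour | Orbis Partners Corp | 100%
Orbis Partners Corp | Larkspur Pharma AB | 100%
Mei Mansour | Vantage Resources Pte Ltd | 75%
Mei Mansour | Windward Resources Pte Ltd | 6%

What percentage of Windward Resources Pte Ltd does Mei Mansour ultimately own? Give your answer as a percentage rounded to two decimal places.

76.50%

Mei reaches Windward along 2 paths.
Via Vantage: 75% × 94% = 70.5%.
Direct stake: 6% = 6%.
Total: 70.5% + 6% = 76.5%.
Rounded: 76.50%.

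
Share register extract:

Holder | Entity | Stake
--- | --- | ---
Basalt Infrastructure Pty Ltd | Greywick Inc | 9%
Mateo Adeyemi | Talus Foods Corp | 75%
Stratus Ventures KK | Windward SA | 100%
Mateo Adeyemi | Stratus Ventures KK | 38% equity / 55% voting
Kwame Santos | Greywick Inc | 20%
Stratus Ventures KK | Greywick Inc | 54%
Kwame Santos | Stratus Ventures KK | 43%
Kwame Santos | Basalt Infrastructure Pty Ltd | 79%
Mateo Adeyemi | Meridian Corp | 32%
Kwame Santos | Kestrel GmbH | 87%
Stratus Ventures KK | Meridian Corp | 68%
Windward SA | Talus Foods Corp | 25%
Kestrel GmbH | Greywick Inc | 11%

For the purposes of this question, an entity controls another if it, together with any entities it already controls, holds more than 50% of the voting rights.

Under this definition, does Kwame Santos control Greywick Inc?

No

Kwame holds 79% of Basalt, so Kwame controls Basalt.
Kwame holds 87% of Kestrel, so Kwame controls Kestrel.
In Greywick, Kwame's side holds only 9% + 11% + 20% = 40%, not > 50%.
So Kwame does not control Greywick.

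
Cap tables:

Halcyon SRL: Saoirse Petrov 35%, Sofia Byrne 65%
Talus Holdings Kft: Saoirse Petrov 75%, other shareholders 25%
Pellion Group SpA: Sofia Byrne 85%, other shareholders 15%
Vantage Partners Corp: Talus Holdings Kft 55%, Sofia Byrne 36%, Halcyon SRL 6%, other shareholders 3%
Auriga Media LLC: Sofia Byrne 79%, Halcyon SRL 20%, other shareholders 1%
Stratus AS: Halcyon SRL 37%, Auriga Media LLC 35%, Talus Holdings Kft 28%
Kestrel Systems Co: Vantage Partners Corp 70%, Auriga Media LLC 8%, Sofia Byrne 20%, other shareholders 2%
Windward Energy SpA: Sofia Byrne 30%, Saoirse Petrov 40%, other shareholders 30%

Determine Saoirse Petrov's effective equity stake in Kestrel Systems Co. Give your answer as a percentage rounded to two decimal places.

30.91%

Saoirse reaches Kestrel along 3 paths.
Via Talus → Vantage: 75% × 55% × 70% = 28.875%.
Via Halcyon → Vantage: 35% × 6% × 70% = 1.47%.
Via Halcyon → Auriga: 35% × 20% × 8% = 0.56%.
Total: 28.875% + 1.47% + 0.56% = 30.905%.
Rounded: 30.91%.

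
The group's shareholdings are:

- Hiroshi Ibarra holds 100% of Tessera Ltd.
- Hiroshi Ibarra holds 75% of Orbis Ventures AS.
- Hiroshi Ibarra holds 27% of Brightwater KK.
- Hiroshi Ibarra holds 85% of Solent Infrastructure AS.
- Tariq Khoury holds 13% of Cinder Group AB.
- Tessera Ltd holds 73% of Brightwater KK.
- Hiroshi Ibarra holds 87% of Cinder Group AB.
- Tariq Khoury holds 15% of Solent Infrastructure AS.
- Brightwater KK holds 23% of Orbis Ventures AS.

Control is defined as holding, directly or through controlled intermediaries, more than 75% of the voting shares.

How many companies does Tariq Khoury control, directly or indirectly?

Tariq's largest direct stake is 15% in Solent, which does not meet the threshold.
Tariq controls 0 companies.

0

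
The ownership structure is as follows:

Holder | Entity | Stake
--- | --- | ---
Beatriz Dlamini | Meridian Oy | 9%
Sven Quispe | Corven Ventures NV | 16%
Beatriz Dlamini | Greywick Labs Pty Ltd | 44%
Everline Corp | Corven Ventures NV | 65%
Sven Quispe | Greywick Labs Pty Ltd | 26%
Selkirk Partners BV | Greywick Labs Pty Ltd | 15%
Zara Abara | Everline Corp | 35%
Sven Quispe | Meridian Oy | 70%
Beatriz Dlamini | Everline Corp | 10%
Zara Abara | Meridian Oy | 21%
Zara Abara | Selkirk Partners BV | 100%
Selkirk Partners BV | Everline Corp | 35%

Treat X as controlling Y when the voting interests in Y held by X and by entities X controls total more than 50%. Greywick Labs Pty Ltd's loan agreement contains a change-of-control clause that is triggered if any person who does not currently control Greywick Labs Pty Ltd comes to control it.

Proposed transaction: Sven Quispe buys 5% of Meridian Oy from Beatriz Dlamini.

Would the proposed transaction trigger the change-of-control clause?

The purchase adds only to Sven's holdings (Beatriz's stake shrinks), so Sven is the only person who could newly come to control Greywick.
Sven holds 70% of Meridian, so Sven controls Meridian.
In Greywick, Sven's side holds only 26%, not > 50%.
So before the transaction, Sven does not control Greywick.
After the purchase, Sven's direct stake in Meridian rises to 70% + 5% = 75%, and Beatriz's stake falls to 4%.
Sven holds 75% of Meridian, so Sven controls Meridian.
After the transaction, Sven's side holds 26% of Greywick, not > 50%, so Sven still does not control Greywick.
No new person acquires control, so the clause is not triggered.

No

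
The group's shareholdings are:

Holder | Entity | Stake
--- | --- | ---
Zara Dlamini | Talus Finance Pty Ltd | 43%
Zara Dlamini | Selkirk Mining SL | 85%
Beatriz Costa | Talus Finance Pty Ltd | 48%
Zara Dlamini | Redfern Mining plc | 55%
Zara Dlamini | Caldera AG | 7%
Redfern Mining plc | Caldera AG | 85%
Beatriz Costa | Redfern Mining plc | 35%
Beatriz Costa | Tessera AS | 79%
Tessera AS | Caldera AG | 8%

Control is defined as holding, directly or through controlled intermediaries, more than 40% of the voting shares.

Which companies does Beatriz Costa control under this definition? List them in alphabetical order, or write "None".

Beatriz holds 48% of Talus, so Beatriz controls Talus.
Beatriz holds 79% of Tessera, so Beatriz controls Tessera.
No other company's threshold is met.

Talus Finance Pty Ltd, Tessera AS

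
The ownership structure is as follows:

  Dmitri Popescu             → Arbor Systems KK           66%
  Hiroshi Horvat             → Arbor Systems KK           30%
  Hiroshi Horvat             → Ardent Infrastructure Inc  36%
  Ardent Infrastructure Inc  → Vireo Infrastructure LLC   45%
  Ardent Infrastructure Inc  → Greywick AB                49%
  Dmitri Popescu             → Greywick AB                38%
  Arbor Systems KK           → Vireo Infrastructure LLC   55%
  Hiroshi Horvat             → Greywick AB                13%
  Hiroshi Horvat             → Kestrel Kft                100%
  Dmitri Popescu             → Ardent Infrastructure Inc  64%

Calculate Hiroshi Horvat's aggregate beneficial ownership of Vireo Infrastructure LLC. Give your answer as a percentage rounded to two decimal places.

Hiroshi reaches Vireo along 2 paths.
Via Arbor: 30% × 55% = 16.5%.
Via Ardent: 36% × 45% = 16.2%.
Total: 16.5% + 16.2% = 32.7%.
Rounded: 32.70%.

32.70%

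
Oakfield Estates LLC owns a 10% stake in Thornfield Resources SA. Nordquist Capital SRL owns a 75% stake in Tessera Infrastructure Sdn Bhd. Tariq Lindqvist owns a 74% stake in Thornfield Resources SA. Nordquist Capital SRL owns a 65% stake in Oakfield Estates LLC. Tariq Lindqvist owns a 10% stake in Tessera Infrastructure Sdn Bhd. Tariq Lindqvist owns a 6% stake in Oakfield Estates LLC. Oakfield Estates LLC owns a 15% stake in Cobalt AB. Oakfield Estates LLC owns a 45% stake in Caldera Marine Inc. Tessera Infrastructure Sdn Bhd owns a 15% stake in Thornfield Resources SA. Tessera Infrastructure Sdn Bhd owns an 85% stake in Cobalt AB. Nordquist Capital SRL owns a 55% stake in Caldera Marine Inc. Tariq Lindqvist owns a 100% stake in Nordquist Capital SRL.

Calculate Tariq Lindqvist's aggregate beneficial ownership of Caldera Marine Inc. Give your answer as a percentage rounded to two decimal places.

86.95%

Tariq reaches Caldera along 3 paths.
Via Oakfield: 6% × 45% = 2.7%.
Via Nordquist → Oakfield: 100% × 65% × 45% = 29.25%.
Via Nordquist: 100% × 55% = 55%.
Total: 2.7% + 29.25% + 55% = 86.95%.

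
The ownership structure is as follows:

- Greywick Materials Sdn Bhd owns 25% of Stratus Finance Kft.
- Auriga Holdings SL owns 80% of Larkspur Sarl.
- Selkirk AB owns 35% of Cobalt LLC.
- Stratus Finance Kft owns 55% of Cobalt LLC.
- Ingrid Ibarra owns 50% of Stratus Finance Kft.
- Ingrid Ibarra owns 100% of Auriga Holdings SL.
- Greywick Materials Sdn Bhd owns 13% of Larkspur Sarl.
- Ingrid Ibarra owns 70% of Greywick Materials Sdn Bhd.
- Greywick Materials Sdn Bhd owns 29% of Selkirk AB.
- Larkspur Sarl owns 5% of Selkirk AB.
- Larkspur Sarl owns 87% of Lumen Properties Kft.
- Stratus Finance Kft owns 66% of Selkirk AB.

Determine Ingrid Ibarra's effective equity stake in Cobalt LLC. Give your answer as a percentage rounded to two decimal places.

61.38%

Ingrid reaches Cobalt along 7 paths.
Via Greywick → Stratus → Selkirk: 70% × 25% × 66% × 35% = 4.0425%.
Via Stratus → Selkirk: 50% × 66% × 35% = 11.55%.
Via Greywick → Larkspur → Selkirk: 70% × 13% × 5% × 35% = 0.15925%.
Via Auriga → Larkspur → Selkirk: 100% × 80% × 5% × 35% = 1.4%.
Via Greywick → Selkirk: 70% × 29% × 35% = 7.105%.
Via Greywick → Stratus: 70% × 25% × 55% = 9.625%.
Via Stratus: 50% × 55% = 27.5%.
Total: 4.0425% + 11.55% + 0.15925% + 1.4% + 7.105% + 9.625% + 27.5% = 61.38175%.
Rounded: 61.38%.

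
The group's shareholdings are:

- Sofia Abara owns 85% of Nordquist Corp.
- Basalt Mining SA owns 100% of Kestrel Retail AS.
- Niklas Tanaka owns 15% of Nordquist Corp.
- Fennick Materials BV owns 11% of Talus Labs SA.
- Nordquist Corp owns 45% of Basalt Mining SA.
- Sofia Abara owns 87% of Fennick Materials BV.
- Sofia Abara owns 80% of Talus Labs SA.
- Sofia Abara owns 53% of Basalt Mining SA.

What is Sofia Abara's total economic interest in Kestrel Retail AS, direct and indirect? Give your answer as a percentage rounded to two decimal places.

91.25%

Sofia reaches Kestrel along 2 paths.
Via Basalt: 53% × 100% = 53%.
Via Nordquist → Basalt: 85% × 45% × 100% = 38.25%.
Total: 53% + 38.25% = 91.25%.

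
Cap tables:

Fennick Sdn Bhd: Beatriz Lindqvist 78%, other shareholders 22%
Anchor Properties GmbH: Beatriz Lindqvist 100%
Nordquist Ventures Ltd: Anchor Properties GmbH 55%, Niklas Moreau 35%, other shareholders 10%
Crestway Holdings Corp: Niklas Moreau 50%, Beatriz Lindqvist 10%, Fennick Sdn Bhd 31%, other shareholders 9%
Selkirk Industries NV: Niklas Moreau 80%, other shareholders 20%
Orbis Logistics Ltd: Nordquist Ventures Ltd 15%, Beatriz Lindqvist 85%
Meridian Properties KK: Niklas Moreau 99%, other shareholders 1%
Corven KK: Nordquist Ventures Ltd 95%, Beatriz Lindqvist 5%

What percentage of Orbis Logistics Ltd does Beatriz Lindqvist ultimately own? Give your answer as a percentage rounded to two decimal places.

93.25%

Beatriz reaches Orbis along 2 paths.
Via Anchor → Nordquist: 100% × 55% × 15% = 8.25%.
Direct stake: 85% = 85%.
Total: 8.25% + 85% = 93.25%.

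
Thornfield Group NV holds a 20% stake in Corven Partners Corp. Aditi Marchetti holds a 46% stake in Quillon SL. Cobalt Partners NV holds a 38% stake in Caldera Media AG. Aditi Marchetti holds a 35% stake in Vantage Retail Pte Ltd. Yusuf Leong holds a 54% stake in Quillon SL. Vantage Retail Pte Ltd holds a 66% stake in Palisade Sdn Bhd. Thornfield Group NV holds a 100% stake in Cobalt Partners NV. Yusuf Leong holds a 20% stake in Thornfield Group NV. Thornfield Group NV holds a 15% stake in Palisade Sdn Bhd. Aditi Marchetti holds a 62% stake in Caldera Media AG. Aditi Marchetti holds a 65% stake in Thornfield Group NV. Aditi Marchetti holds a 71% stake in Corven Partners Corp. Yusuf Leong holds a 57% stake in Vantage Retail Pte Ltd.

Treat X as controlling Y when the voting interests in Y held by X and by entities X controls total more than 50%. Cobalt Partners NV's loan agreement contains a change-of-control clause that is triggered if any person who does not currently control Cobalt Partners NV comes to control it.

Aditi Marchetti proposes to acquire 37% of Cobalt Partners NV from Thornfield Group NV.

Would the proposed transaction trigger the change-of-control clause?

No

The purchase adds only to Aditi's holdings (Thornfield's stake shrinks), so Aditi is the only person who could newly come to control Cobalt.
Aditi holds 65% of Thornfield, so Aditi controls Thornfield.
Thornfield holds 100% of Cobalt, so Aditi controls Cobalt.
So Aditi already controls Cobalt before the transaction.
After the purchase, Aditi holds 37% of Cobalt directly, and Thornfield's stake falls to 63%.
Aditi controlled Cobalt already, so this is not a new person acquiring control; every other person's position is unchanged or reduced.
No new person acquires control, so the clause is not triggered.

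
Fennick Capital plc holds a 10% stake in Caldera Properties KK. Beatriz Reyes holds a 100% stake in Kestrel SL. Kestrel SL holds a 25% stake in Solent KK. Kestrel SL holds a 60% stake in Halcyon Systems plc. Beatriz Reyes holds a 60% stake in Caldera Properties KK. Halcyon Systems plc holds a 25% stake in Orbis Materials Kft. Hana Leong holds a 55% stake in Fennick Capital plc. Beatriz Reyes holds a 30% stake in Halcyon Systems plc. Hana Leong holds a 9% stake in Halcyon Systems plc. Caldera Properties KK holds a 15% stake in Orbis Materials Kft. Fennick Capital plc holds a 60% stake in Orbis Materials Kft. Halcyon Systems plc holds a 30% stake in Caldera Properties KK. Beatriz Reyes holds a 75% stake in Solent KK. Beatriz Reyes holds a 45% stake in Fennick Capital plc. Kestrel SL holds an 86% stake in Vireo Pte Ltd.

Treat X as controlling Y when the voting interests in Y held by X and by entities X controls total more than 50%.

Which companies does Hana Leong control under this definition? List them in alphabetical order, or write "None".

Fennick Capital plc, Orbis Materials Kft

Hana holds 55% of Fennick, so Hana controls Fennick.
Fennick holds 60% of Orbis, so Hana controls Orbis.
No other company's threshold is met.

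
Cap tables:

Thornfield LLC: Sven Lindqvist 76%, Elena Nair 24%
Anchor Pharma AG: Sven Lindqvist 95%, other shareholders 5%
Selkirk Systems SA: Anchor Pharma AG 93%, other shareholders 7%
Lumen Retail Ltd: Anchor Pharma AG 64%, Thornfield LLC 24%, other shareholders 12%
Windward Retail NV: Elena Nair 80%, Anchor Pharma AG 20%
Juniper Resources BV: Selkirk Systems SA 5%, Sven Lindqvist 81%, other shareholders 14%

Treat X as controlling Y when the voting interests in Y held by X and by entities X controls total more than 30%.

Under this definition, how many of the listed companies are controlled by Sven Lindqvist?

Sven holds 76% of Thornfield, so Sven controls Thornfield.
Sven holds 95% of Anchor, so Sven controls Anchor.
Anchor holds 93% of Selkirk, so Sven controls Selkirk.
Anchor and Thornfield together hold 64% + 24% = 88% of Lumen, so Sven controls Lumen.
Selkirk and Sven together hold 5% + 81% = 86% of Juniper, so Sven controls Juniper.
No other company's threshold is met.
Sven controls 5 companies.

5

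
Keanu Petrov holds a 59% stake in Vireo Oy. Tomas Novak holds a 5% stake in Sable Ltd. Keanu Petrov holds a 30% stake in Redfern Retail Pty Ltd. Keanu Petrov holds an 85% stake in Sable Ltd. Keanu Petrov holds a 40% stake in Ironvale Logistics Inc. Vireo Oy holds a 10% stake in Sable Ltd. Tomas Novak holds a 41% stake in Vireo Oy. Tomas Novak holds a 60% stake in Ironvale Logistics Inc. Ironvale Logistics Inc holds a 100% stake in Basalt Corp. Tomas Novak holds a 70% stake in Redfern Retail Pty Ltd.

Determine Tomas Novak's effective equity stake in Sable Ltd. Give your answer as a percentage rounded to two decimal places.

9.10%

Tomas reaches Sable along 2 paths.
Via Vireo: 41% × 10% = 4.1%.
Direct stake: 5% = 5%.
Total: 4.1% + 5% = 9.1%.
Rounded: 9.10%.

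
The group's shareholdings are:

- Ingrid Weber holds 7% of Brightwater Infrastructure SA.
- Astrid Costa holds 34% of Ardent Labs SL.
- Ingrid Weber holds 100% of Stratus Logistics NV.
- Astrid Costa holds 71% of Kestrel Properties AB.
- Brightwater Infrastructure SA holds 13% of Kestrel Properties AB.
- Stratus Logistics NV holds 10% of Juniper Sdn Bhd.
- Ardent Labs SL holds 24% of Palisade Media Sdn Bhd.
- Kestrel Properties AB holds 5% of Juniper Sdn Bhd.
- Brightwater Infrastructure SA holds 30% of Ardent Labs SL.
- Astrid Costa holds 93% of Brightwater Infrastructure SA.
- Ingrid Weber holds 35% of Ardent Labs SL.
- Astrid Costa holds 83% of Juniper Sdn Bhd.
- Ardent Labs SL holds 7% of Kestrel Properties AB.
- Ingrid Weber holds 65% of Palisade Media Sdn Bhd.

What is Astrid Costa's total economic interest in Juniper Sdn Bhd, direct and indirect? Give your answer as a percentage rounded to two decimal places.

Astrid reaches Juniper along 5 paths.
Direct stake: 83% = 83%.
Via Brightwater → Ardent → Kestrel: 93% × 30% × 7% × 5% = 0.09765%.
Via Ardent → Kestrel: 34% × 7% × 5% = 0.119%.
Via Kestrel: 71% × 5% = 3.55%.
Via Brightwater → Kestrel: 93% × 13% × 5% = 0.6045%.
Total: 83% + 0.09765% + 0.119% + 3.55% + 0.6045% = 87.37115%.
Rounded: 87.37%.

87.37%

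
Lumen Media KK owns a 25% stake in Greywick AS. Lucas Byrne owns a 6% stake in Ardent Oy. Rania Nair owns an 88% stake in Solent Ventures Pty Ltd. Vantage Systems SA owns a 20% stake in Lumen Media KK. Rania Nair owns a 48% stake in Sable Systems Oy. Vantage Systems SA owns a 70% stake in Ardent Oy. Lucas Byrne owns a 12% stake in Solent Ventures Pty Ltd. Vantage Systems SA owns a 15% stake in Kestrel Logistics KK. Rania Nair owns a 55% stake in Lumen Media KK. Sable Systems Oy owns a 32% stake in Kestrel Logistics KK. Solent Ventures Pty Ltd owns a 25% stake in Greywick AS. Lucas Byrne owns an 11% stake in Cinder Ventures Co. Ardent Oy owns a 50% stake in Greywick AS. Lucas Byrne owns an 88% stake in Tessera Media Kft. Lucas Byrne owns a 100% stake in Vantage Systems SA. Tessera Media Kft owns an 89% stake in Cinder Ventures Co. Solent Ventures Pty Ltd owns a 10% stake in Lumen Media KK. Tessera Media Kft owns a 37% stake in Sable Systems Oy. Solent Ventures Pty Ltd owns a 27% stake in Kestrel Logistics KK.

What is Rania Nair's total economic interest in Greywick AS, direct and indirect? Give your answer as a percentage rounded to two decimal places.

37.95%

Rania reaches Greywick along 3 paths.
Via Lumen: 55% × 25% = 13.75%.
Via Solent → Lumen: 88% × 10% × 25% = 2.2%.
Via Solent: 88% × 25% = 22%.
Total: 13.75% + 2.2% + 22% = 37.95%.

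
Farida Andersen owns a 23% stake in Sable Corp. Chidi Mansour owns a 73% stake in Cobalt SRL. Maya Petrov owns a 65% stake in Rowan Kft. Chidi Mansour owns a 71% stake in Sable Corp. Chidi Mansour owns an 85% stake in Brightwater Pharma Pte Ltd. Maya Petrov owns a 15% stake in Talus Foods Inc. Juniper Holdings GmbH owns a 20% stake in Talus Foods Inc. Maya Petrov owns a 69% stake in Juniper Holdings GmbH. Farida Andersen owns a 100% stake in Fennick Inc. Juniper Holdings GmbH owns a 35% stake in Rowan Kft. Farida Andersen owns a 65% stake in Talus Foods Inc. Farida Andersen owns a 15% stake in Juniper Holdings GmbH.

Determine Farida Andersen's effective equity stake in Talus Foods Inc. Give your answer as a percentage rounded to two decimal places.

68.00%

Farida reaches Talus along 2 paths.
Direct stake: 65% = 65%.
Via Juniper: 15% × 20% = 3%.
Total: 65% + 3% = 68%.
Rounded: 68.00%.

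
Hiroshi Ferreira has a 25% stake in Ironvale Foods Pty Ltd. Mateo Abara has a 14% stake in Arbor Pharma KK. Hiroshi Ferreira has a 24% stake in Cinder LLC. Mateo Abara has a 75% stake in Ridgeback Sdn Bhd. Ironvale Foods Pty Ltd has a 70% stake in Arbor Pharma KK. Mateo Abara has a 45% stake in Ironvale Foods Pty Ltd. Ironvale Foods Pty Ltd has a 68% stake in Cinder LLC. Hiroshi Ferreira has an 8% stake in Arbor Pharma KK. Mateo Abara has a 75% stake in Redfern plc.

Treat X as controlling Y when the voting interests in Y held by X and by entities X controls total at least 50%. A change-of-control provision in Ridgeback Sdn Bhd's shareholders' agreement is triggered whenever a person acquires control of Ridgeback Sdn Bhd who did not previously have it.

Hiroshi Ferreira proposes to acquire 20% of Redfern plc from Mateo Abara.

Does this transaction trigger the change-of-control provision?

No

The purchase adds only to Hiroshi's holdings (Mateo's stake shrinks), so Hiroshi is the only person who could newly come to control Ridgeback.
Hiroshi's largest direct stake is 25% in Ironvale, which does not meet the threshold, so Hiroshi controls no company.
Neither Hiroshi nor any entity Hiroshi controls holds any voting interest in Ridgeback.
So before the transaction, Hiroshi does not control Ridgeback.
After the purchase, Hiroshi holds 20% of Redfern directly, and Mateo's stake falls to 55%.
Hiroshi's side now holds 20% of Redfern, not ≥ 50%, so Hiroshi still does not control Redfern.
After the transaction, neither Hiroshi nor any entity Hiroshi controls holds a voting interest in Ridgeback, so Hiroshi still does not control it.
No new person acquires control, so the clause is not triggered.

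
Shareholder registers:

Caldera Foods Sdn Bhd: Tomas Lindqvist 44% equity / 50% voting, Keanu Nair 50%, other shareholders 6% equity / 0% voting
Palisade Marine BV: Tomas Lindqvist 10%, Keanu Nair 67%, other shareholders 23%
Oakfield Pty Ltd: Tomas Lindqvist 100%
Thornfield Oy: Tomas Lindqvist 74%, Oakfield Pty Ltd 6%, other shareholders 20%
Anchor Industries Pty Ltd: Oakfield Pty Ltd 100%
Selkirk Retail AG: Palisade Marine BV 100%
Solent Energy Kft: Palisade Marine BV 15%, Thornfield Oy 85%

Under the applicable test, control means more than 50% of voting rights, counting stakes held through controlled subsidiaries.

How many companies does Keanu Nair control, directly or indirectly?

2

Keanu holds 67% of Palisade, so Keanu controls Palisade.
Palisade holds 100% of Selkirk, so Keanu controls Selkirk.
No other company's threshold is met.
Keanu controls 2 companies.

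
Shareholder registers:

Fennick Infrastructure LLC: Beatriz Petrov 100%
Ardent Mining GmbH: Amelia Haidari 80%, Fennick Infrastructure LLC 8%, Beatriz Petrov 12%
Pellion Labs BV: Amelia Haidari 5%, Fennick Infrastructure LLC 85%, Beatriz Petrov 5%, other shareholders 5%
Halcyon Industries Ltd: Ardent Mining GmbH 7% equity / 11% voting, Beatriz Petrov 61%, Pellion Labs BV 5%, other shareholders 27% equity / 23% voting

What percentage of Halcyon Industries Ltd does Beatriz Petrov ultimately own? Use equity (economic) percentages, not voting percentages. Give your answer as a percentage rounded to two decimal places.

Beatriz reaches Halcyon along 5 paths.
Via Fennick → Ardent: 100% × 8% × 7% = 0.56%.
Via Ardent: 12% × 7% = 0.84%.
Direct stake: 61% = 61%.
Via Fennick → Pellion: 100% × 85% × 5% = 4.25%.
Via Pellion: 5% × 5% = 0.25%.
Total: 0.56% + 0.84% + 61% + 4.25% + 0.25% = 66.9%.
Rounded: 66.90%.

66.90%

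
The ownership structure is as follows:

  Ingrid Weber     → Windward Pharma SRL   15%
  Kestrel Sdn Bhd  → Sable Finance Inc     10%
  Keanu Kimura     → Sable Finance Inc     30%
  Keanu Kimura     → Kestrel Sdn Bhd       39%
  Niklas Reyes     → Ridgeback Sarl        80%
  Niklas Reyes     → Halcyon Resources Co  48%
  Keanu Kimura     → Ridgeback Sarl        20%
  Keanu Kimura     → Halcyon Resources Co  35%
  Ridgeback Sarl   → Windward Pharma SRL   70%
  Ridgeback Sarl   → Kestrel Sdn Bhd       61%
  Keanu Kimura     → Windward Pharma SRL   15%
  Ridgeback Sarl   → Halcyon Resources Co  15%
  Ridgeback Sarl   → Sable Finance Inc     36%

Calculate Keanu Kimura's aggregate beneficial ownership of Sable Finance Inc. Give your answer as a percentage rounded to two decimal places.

Keanu reaches Sable along 4 paths.
Via Ridgeback: 20% × 36% = 7.2%.
Direct stake: 30% = 30%.
Via Kestrel: 39% × 10% = 3.9%.
Via Ridgeback → Kestrel: 20% × 61% × 10% = 1.22%.
Total: 7.2% + 30% + 3.9% + 1.22% = 42.32%.

42.32%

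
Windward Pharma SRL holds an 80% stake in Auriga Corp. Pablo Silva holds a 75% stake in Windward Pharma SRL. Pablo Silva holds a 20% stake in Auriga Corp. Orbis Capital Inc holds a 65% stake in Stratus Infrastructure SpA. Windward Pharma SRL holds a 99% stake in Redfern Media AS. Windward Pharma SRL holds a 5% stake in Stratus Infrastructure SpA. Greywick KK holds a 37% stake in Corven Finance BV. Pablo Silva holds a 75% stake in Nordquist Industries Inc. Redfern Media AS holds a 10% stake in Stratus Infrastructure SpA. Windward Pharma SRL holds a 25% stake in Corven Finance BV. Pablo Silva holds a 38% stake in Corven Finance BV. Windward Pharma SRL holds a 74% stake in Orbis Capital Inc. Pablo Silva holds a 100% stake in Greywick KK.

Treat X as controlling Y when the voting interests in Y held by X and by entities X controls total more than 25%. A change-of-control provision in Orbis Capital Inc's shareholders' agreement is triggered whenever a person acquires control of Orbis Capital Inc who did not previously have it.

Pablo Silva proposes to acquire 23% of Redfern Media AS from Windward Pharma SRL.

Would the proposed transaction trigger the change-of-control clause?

The purchase adds only to Pablo's holdings (Windward's stake shrinks), so Pablo is the only person who could newly come to control Orbis.
Pablo holds 75% of Windward, so Pablo controls Windward.
Windward holds 74% of Orbis, so Pablo controls Orbis.
So Pablo already controls Orbis before the transaction.
After the purchase, Pablo holds 23% of Redfern directly, and Windward's stake falls to 76%.
Pablo controlled Orbis already, so this is not a new person acquiring control; every other person's position is unchanged or reduced.
No new person acquires control, so the clause is not triggered.

No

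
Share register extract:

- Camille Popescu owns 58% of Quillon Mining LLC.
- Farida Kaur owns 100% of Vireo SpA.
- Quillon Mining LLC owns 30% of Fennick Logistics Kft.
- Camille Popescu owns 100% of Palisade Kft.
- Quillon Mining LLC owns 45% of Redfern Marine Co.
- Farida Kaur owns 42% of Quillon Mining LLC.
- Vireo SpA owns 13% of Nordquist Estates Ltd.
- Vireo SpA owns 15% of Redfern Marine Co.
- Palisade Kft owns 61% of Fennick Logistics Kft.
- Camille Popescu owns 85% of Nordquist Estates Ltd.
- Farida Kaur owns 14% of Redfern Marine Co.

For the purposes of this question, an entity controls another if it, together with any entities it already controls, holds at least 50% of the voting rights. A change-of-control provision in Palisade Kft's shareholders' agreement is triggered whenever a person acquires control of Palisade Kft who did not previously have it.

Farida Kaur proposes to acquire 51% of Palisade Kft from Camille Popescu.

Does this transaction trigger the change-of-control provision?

Yes

The purchase adds only to Farida's holdings (Camille's stake shrinks), so Farida is the only person who could newly come to control Palisade.
Farida holds 100% of Vireo, so Farida controls Vireo.
Neither Farida nor any entity Farida controls holds any voting interest in Palisade.
So before the transaction, Farida does not control Palisade.
After the purchase, Farida holds 51% of Palisade directly, and Camille's stake falls to 49%.
Farida holds 51% of Palisade, so Farida controls Palisade.
Farida did not control Palisade before and does after, so the clause is triggered.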